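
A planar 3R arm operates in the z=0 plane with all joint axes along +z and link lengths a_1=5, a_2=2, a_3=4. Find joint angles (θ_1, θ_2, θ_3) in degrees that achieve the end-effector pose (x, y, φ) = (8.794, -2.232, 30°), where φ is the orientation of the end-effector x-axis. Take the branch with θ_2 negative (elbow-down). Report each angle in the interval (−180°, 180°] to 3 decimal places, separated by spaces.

-29.996 -30.016 90.013

wrist centre = target − a_3·(cos φ, sin φ) = (5.3299, -4.2320)
cos θ_2 = (46.3176−5²−2²)/(2·5·2) = 0.8659; θ_2 = -30.0164° (elbow-down)
β = atan2(-4.2320,5.3299) = -38.4500°; ψ = atan2(-1.0005,6.7318) = -8.4536°
θ_1 = β − ψ = -29.9964°
θ_3 = φ − θ_1 − θ_2 = 90.0128° (wrapped to (-180°,180°])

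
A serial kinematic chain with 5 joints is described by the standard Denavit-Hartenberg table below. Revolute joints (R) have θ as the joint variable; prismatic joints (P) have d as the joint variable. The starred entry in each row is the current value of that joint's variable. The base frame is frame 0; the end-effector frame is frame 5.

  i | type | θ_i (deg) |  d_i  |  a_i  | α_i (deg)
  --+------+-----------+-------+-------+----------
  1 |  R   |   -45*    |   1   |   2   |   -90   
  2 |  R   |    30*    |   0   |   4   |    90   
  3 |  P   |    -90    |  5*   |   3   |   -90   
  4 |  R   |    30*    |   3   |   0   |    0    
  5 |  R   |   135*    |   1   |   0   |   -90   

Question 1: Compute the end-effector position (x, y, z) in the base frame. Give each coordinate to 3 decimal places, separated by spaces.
after link 1: o_1 = (1.4142, -1.4142, 1.0000)
after link 2: o_2 = (3.8637, -3.8637, -1.0000)
after link 3: o_3 = (3.5101, -7.7528, 3.3301)
after link 4: o_4 = (5.3473, -9.5899, 1.8301)
after link 5: o_5 = (5.9596, -10.2023, 1.3301)

5.960 -10.202 1.330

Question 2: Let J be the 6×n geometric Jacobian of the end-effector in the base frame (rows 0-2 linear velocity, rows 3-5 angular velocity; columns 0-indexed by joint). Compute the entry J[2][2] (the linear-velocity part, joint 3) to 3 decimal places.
prismatic axis z_2 = (0.3536,-0.3536,0.8660)
J_v[:, 2] = z_2; J_ω[:, 2] = (0,0,0)
entry J[2][2] = 0.8660

0.866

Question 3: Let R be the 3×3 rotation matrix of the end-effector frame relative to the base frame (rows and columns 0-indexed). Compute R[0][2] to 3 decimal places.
0.525

End-effector z-axis (col 2 of R) = (0.5245,-0.1585,0.8365)
R[0][2] = 0.5245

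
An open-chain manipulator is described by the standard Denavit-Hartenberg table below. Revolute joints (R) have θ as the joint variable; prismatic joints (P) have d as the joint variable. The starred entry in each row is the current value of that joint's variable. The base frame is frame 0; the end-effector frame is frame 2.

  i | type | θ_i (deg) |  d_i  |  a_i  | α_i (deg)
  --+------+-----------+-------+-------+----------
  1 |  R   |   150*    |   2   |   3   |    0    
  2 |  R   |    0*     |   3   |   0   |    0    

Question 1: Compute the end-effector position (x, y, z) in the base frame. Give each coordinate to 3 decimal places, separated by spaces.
after link 1: o_1 = (-2.5981, 1.5000, 2.0000)
after link 2: o_2 = (-2.5981, 1.5000, 5.0000)

-2.598 1.500 5.000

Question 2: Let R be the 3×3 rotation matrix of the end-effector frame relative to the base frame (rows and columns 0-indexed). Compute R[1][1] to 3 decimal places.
-0.866

End-effector y-axis (col 1 of R) = (-0.5000,-0.8660,0.0000)
R[1][1] = -0.8660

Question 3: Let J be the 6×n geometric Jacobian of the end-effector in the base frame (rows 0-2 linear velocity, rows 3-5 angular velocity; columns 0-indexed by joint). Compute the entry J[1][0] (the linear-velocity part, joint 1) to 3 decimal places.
-2.598

axis z_0 = ẑ; lever o_n−o_0 = (-2.5981,1.5000,5.0000)
cross product → J_v[:, 0] = (-1.5000,-2.5981,0.0000)
J_ω[:, 0] = z_0
entry J[1][0] = -2.5981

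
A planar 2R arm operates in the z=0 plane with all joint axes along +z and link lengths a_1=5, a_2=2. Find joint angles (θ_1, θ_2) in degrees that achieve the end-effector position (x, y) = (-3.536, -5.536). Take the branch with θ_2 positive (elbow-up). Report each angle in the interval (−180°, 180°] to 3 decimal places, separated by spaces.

cos θ_2 = (43.1506−5²−2²)/(2·5·2) = 0.7075; θ_2 = 44.9657° (elbow-up)
β = atan2(-5.5360,-3.5360) = -122.5675°; ψ = atan2(1.4134,6.4151) = 12.4249°
θ_1 = β − ψ = -134.9924°

-134.992 44.966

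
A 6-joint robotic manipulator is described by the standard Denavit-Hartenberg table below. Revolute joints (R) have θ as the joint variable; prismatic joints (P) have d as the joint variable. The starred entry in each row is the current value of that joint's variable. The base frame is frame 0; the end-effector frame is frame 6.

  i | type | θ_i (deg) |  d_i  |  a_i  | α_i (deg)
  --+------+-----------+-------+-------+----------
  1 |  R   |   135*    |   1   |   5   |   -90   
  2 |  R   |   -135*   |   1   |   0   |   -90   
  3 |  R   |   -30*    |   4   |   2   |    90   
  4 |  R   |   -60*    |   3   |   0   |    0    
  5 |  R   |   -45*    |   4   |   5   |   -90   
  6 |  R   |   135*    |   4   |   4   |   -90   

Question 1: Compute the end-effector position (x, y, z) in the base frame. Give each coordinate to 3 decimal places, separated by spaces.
after link 1: o_1 = (-3.5355, 3.5355, 1.0000)
after link 2: o_2 = (-4.2426, 2.8284, 1.0000)
after link 3: o_3 = (-6.0837, 3.2553, 5.0532)
after link 4: o_4 = (-8.6708, 2.1682, 3.9925)
after link 5: o_5 = (-9.8083, -0.6782, -1.6292)
after link 6: o_6 = (-7.8524, -2.4198, 3.3849)

-7.852 -2.420 3.385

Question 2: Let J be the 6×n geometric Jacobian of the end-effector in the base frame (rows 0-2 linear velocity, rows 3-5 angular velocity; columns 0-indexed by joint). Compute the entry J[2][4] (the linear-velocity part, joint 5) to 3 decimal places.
axis z_4 = (-0.8624,-0.3624,-0.3536); lever o_n−o_4 = (0.8184,-4.5879,-0.6076)
cross product → J_v[:, 4] = (-1.4019,-0.8134,4.2531)
J_ω[:, 4] = z_4
entry J[2][4] = 4.2531

4.253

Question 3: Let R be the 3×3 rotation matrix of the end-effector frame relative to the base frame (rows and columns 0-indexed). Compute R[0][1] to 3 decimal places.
End-effector y-axis (col 1 of R) = (-0.2062,0.8892,-0.4085)
R[0][1] = -0.2062

-0.206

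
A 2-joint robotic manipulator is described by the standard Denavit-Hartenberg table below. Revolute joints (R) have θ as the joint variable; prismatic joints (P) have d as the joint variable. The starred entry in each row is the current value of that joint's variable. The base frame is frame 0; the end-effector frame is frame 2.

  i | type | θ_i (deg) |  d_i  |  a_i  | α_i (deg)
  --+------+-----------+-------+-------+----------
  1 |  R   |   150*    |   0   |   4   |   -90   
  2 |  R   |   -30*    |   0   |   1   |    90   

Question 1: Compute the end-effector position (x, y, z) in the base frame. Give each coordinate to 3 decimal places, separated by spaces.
after link 1: o_1 = (-3.4641, 2.0000, 0.0000)
after link 2: o_2 = (-4.2141, 2.4330, 0.5000)

-4.214 2.433 0.500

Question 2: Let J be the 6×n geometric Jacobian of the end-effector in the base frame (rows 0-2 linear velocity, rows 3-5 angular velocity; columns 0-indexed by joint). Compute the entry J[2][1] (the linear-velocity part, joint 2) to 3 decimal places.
-0.866

axis z_1 = (-0.5000,-0.8660,0.0000); lever o_n−o_1 = (-0.7500,0.4330,0.5000)
cross product → J_v[:, 1] = (-0.4330,0.2500,-0.8660)
J_ω[:, 1] = z_1
entry J[2][1] = -0.8660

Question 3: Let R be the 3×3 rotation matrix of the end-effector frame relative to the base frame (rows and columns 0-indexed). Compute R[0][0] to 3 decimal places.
-0.750

End-effector x-axis (col 0 of R) = (-0.7500,0.4330,0.5000)
R[0][0] = -0.7500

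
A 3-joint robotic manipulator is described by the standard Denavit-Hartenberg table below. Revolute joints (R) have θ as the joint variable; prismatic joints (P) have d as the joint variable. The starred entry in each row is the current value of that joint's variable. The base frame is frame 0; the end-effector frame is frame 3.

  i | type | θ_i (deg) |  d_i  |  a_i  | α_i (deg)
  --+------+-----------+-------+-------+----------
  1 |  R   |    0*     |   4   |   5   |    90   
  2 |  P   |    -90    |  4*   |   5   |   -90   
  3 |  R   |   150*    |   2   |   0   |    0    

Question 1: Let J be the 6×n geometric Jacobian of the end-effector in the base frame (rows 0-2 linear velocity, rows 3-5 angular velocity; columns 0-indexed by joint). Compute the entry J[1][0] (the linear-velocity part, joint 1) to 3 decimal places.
7.000

axis z_0 = ẑ; lever o_n−o_0 = (7.0000,-4.0000,-1.0000)
cross product → J_v[:, 0] = (4.0000,7.0000,-0.0000)
J_ω[:, 0] = z_0
entry J[1][0] = 7.0000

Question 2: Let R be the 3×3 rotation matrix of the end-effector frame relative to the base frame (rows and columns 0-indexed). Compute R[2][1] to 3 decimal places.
0.500

End-effector y-axis (col 1 of R) = (-0.0000,-0.8660,0.5000)
R[2][1] = 0.5000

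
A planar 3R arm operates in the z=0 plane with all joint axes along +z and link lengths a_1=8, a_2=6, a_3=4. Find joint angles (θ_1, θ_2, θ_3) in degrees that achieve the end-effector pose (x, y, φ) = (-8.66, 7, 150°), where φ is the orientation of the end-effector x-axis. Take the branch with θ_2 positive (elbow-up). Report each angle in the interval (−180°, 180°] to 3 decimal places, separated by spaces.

wrist centre = target − a_3·(cos φ, sin φ) = (-5.1959, 5.0000)
cos θ_2 = (51.9974−8²−6²)/(2·8·6) = -0.5000; θ_2 = 120.0018° (elbow-up)
β = atan2(5.0000,-5.1959) = 136.1007°; ψ = atan2(5.1961,4.9998) = 46.1025°
θ_1 = β − ψ = 89.9982°
θ_3 = φ − θ_1 − θ_2 = -60.0000° (wrapped to (-180°,180°])

89.998 120.002 -60.000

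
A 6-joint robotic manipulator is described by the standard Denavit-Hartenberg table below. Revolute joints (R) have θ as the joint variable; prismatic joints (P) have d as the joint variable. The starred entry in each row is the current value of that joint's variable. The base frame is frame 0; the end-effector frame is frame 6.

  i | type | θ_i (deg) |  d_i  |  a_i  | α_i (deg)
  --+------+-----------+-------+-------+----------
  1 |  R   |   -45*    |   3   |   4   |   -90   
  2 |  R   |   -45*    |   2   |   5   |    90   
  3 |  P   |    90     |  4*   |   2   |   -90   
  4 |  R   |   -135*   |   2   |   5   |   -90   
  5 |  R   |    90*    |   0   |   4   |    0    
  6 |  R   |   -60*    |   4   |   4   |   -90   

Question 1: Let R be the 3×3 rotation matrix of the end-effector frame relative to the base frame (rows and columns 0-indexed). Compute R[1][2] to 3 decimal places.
End-effector z-axis (col 2 of R) = (0.8598,-0.3598,0.3624)
R[1][2] = -0.3598

-0.360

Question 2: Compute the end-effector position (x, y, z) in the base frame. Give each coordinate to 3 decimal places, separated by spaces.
1.518 -0.325 18.424

after link 1: o_1 = (2.8284, -2.8284, 3.0000)
after link 2: o_2 = (6.7426, -3.9142, 6.5355)
after link 3: o_3 = (6.1569, -0.5000, 9.3640)
after link 4: o_4 = (0.8891, -0.2322, 10.4497)
after link 5: o_5 = (2.8891, -2.2322, 13.2782)
after link 6: o_6 = (1.5181, -0.3253, 18.4244)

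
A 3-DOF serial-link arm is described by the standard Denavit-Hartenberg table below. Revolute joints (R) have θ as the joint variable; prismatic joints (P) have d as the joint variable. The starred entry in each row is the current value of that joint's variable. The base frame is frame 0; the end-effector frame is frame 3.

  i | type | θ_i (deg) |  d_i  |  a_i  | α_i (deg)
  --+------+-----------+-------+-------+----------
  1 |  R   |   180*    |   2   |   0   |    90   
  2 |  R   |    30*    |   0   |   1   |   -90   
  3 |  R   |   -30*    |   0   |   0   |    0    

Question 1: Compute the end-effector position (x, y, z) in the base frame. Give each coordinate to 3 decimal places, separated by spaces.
after link 1: o_1 = (0.0000, 0.0000, 2.0000)
after link 2: o_2 = (-0.8660, 0.0000, 2.5000)
after link 3: o_3 = (-0.8660, 0.0000, 2.5000)

-0.866 0.000 2.500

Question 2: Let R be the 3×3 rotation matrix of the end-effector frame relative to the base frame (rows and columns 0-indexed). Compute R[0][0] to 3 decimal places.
End-effector x-axis (col 0 of R) = (-0.7500,0.5000,0.4330)
R[0][0] = -0.7500

-0.750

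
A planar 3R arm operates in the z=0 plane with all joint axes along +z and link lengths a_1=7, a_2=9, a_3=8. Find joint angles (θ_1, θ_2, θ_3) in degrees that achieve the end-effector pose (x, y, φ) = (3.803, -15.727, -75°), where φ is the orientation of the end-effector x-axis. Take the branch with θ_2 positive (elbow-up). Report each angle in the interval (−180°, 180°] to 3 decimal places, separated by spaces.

-149.999 120.003 -45.004

wrist centre = target − a_3·(cos φ, sin φ) = (1.7324, -7.9996)
cos θ_2 = (66.9949−7²−9²)/(2·7·9) = -0.5000; θ_2 = 120.0027° (elbow-up)
β = atan2(-7.9996,1.7324) = -77.7803°; ψ = atan2(7.7940,2.4996) = 72.2183°
θ_1 = β − ψ = -149.9987°
θ_3 = φ − θ_1 − θ_2 = -45.0040° (wrapped to (-180°,180°])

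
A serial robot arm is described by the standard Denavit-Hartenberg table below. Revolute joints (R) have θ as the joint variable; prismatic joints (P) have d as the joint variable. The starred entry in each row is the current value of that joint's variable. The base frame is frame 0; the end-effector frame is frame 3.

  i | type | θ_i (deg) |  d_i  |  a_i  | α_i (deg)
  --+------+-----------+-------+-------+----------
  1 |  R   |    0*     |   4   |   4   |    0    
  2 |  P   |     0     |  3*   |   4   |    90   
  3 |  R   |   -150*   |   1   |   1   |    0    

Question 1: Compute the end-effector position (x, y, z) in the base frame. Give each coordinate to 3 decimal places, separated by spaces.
7.134 -1.000 6.500

after link 1: o_1 = (4.0000, 0.0000, 4.0000)
after link 2: o_2 = (8.0000, 0.0000, 7.0000)
after link 3: o_3 = (7.1340, -1.0000, 6.5000)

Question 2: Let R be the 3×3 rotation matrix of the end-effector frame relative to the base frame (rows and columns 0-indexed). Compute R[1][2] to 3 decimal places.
-1.000

End-effector z-axis (col 2 of R) = (0.0000,-1.0000,0.0000)
R[1][2] = -1.0000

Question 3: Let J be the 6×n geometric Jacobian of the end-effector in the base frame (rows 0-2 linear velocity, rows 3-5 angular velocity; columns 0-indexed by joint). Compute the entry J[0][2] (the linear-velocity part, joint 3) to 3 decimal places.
axis z_2 = (0.0000,-1.0000,0.0000); lever o_n−o_2 = (-0.8660,-1.0000,-0.5000)
cross product → J_v[:, 2] = (0.5000,-0.0000,-0.8660)
J_ω[:, 2] = z_2
entry J[0][2] = 0.5000

0.500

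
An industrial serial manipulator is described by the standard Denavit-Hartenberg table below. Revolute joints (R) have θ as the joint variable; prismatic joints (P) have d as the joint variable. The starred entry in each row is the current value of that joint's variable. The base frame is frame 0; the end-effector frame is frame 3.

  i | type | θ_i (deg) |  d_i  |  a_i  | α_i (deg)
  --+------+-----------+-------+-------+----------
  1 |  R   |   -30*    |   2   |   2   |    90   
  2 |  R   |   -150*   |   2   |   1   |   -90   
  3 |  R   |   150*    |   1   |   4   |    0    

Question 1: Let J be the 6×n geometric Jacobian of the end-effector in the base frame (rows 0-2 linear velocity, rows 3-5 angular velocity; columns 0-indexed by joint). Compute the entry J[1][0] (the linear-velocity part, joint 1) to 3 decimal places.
4.013

axis z_0 = ẑ; lever o_n−o_0 = (4.0131,-2.3170,2.3660)
cross product → J_v[:, 0] = (2.3170,4.0131,-0.0000)
J_ω[:, 0] = z_0
entry J[1][0] = 4.0131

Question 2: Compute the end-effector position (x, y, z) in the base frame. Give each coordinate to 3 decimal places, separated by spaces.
4.013 -2.317 2.366

after link 1: o_1 = (1.7321, -1.0000, 2.0000)
after link 2: o_2 = (-0.0179, -2.2990, 1.5000)
after link 3: o_3 = (4.0131, -2.3170, 2.3660)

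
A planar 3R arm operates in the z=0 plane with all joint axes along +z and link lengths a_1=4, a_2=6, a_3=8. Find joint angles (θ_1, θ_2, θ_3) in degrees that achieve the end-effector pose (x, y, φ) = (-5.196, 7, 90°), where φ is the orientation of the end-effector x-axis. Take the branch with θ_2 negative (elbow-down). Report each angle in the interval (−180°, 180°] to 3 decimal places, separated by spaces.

-89.998 -120.002 -60.000

wrist centre = target − a_3·(cos φ, sin φ) = (-5.1960, -1.0000)
cos θ_2 = (27.9984−4²−6²)/(2·4·6) = -0.5000; θ_2 = -120.0022° (elbow-down)
β = atan2(-1.0000,-5.1960) = -169.1063°; ψ = atan2(-5.1960,0.9998) = -79.1085°
θ_1 = β − ψ = -89.9978°
θ_3 = φ − θ_1 − θ_2 = -60.0000° (wrapped to (-180°,180°])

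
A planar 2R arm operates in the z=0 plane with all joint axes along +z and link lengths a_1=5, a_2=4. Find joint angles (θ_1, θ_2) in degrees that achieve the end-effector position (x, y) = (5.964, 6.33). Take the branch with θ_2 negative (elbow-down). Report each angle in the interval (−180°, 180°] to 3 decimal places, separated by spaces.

cos θ_2 = (75.6382−5²−4²)/(2·5·4) = 0.8660; θ_2 = -30.0081° (elbow-down)
β = atan2(6.3300,5.9640) = 46.7052°; ψ = atan2(-2.0005,8.4638) = -13.2982°
θ_1 = β − ψ = 60.0035°

60.003 -30.008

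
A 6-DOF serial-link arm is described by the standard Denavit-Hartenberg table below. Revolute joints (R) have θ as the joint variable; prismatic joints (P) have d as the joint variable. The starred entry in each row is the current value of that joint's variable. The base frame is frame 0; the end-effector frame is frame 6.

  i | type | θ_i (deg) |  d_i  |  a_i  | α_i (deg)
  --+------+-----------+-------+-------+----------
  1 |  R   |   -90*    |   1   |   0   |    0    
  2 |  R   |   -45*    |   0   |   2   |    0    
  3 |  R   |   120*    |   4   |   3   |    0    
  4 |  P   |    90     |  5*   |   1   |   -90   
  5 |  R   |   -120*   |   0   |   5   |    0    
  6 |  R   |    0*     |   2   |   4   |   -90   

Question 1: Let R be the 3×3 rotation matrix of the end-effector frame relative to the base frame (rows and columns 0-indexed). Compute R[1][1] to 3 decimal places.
End-effector y-axis (col 1 of R) = (0.9659,-0.2588,-0.0000)
R[1][1] = -0.2588

-0.259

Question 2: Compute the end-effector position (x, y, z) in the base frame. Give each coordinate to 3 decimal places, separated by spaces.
-1.354 -5.054 17.794

after link 1: o_1 = (0.0000, 0.0000, 1.0000)
after link 2: o_2 = (-1.4142, -1.4142, 1.0000)
after link 3: o_3 = (1.4836, -2.1907, 5.0000)
after link 4: o_4 = (1.7424, -1.2247, 10.0000)
after link 5: o_5 = (1.0953, -3.6396, 14.3301)
after link 6: o_6 = (-1.3542, -5.0538, 17.7942)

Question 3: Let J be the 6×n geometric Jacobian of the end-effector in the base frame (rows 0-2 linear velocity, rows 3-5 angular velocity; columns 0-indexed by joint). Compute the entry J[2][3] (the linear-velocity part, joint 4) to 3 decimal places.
prismatic axis z_3 = (0.0000,0.0000,1.0000)
J_v[:, 3] = z_3; J_ω[:, 3] = (0,0,0)
entry J[2][3] = 1.0000

1.000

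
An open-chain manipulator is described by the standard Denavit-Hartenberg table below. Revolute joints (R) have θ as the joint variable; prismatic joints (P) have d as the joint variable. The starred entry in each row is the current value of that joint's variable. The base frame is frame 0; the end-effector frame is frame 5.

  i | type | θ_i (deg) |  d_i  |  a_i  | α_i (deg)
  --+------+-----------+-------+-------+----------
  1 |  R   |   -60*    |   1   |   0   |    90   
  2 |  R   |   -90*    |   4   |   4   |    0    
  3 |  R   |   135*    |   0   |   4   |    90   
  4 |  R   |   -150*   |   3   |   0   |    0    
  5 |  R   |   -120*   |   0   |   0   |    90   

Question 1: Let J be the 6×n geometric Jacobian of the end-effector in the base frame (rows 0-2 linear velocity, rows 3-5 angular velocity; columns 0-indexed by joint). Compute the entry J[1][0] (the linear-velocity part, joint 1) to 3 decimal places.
axis z_0 = ẑ; lever o_n−o_0 = (-0.9892,-6.2866,-2.2929)
cross product → J_v[:, 0] = (6.2866,-0.9892,0.0000)
J_ω[:, 0] = z_0
entry J[1][0] = -0.9892

-0.989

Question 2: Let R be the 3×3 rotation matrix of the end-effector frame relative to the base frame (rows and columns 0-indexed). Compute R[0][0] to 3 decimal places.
-0.866

End-effector x-axis (col 0 of R) = (-0.8660,-0.5000,0.0000)
R[0][0] = -0.8660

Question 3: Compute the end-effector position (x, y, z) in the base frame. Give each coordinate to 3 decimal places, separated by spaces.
-0.989 -6.287 -2.293

after link 1: o_1 = (0.0000, 0.0000, 1.0000)
after link 2: o_2 = (-3.4641, -2.0000, -3.0000)
after link 3: o_3 = (-2.0499, -4.4495, -0.1716)
after link 4: o_4 = (-0.9892, -6.2866, -2.2929)
after link 5: o_5 = (-0.9892, -6.2866, -2.2929)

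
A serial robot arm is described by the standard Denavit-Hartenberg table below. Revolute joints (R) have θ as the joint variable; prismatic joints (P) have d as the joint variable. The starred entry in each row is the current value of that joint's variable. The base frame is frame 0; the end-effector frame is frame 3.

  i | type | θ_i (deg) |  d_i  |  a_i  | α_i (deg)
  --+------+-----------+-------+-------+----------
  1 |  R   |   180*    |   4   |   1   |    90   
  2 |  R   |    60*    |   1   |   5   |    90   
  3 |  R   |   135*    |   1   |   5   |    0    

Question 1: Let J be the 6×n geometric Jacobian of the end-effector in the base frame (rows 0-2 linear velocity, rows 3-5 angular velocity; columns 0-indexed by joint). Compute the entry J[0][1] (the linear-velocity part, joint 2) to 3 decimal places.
0.768

axis z_1 = (0.0000,1.0000,0.0000); lever o_n−o_1 = (-1.5983,4.5355,0.7683)
cross product → J_v[:, 1] = (0.7683,-0.0000,1.5983)
J_ω[:, 1] = z_1
entry J[0][1] = 0.7683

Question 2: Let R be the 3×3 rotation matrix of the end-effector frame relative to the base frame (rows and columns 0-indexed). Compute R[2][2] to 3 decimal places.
-0.500

End-effector z-axis (col 2 of R) = (-0.8660,0.0000,-0.5000)
R[2][2] = -0.5000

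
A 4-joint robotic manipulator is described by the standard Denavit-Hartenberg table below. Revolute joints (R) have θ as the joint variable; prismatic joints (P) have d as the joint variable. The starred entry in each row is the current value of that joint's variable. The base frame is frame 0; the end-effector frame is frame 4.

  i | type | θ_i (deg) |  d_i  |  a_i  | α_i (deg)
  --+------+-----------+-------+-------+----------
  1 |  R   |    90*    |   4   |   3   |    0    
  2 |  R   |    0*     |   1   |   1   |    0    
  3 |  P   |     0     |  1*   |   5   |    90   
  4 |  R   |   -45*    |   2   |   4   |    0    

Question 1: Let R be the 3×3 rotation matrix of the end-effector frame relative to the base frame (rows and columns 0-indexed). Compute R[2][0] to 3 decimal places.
-0.707

End-effector x-axis (col 0 of R) = (0.0000,0.7071,-0.7071)
R[2][0] = -0.7071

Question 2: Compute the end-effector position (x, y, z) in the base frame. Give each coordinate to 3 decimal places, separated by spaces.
after link 1: o_1 = (0.0000, 3.0000, 4.0000)
after link 2: o_2 = (0.0000, 4.0000, 5.0000)
after link 3: o_3 = (0.0000, 9.0000, 6.0000)
after link 4: o_4 = (2.0000, 11.8284, 3.1716)

2.000 11.828 3.172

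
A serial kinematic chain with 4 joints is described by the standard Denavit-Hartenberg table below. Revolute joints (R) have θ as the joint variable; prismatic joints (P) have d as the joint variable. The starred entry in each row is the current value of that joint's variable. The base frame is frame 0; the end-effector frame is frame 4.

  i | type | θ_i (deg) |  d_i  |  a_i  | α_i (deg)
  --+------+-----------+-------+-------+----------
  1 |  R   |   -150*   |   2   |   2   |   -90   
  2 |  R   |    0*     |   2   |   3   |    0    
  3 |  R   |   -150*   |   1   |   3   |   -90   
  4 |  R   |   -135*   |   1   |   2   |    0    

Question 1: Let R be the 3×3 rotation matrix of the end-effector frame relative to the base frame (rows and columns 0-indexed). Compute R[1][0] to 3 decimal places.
-0.919

End-effector x-axis (col 0 of R) = (-0.1768,-0.9186,-0.3536)
R[1][0] = -0.9186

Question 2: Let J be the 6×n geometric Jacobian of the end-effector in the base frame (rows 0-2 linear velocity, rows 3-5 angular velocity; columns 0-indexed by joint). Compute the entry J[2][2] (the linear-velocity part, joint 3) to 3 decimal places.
0.873

axis z_2 = (0.5000,-0.8660,0.0000); lever o_n−o_2 = (1.9634,-1.6541,1.6589)
cross product → J_v[:, 2] = (-1.4367,-0.8295,0.8733)
J_ω[:, 2] = z_2
entry J[2][2] = 0.8733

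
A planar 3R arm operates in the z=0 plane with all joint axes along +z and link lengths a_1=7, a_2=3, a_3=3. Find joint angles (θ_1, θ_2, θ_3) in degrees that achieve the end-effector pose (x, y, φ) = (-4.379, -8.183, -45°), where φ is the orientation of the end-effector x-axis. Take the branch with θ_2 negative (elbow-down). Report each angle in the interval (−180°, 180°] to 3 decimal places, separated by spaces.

wrist centre = target − a_3·(cos φ, sin φ) = (-6.5003, -6.0617)
cos θ_2 = (78.9981−7²−3²)/(2·7·3) = 0.5000; θ_2 = -60.0030° (elbow-down)
β = atan2(-6.0617,-6.5003) = -136.9998°; ψ = atan2(-2.5982,8.4999) = -16.9968°
θ_1 = β − ψ = -120.0030°
θ_3 = φ − θ_1 − θ_2 = 135.0060° (wrapped to (-180°,180°])

-120.003 -60.003 135.006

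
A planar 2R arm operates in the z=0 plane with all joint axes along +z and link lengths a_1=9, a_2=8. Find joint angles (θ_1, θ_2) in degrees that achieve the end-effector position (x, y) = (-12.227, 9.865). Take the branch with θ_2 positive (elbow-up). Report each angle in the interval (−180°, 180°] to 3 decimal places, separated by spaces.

119.997 45.003

cos θ_2 = (246.8178−9²−8²)/(2·9·8) = 0.7071; θ_2 = 45.0032° (elbow-up)
β = atan2(9.8650,-12.2270) = 141.1027°; ψ = atan2(5.6572,14.6565) = 21.1057°
θ_1 = β − ψ = 119.9970°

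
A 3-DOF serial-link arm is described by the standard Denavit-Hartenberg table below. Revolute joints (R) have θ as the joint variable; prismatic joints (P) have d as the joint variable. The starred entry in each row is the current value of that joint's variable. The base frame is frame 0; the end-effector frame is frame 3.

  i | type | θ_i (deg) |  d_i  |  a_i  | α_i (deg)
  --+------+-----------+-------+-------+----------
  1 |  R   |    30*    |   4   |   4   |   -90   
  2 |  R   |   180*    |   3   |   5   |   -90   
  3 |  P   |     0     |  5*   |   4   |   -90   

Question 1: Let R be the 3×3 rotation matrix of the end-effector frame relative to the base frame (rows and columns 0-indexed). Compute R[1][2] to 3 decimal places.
-0.866

End-effector z-axis (col 2 of R) = (0.5000,-0.8660,0.0000)
R[1][2] = -0.8660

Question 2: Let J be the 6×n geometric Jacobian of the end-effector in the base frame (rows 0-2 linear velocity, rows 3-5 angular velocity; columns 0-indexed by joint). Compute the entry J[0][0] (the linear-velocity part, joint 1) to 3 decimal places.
-0.098

axis z_0 = ẑ; lever o_n−o_0 = (-5.8301,0.0981,9.0000)
cross product → J_v[:, 0] = (-0.0981,-5.8301,0.0000)
J_ω[:, 0] = z_0
entry J[0][0] = -0.0981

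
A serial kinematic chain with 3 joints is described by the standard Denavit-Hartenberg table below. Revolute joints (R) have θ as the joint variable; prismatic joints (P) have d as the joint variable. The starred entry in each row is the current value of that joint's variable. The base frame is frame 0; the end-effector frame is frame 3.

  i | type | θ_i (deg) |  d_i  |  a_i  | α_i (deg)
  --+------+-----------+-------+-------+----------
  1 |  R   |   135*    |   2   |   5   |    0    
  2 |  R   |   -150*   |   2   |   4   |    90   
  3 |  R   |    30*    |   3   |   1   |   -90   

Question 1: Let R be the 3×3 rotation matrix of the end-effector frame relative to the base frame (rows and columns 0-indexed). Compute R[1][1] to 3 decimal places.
0.966

End-effector y-axis (col 1 of R) = (0.2588,0.9659,-0.0000)
R[1][1] = 0.9659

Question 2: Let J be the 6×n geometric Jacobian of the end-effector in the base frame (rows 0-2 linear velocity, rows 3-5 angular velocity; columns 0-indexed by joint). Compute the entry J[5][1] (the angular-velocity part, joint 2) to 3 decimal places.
axis z_1 = (0.0000,0.0000,1.0000); lever o_n−o_1 = (3.9238,-4.1572,2.5000)
cross product → J_v[:, 1] = (4.1572,3.9238,-0.0000)
J_ω[:, 1] = z_1
entry J[5][1] = 1.0000

1.000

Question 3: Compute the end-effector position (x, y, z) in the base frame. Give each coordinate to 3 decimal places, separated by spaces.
after link 1: o_1 = (-3.5355, 3.5355, 2.0000)
after link 2: o_2 = (0.3282, 2.5003, 4.0000)
after link 3: o_3 = (0.3882, -0.6217, 4.5000)

0.388 -0.622 4.500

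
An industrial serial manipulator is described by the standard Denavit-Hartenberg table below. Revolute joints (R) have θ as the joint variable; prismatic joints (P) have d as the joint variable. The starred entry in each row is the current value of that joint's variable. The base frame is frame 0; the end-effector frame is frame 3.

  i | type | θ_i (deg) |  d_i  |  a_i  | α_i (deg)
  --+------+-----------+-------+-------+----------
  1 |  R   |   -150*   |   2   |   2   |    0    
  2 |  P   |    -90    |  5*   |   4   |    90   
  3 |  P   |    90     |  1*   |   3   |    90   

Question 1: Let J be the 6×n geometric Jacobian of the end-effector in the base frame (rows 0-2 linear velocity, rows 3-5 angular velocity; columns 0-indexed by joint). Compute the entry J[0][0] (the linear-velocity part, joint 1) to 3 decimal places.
axis z_0 = ẑ; lever o_n−o_0 = (-2.8660,2.9641,10.0000)
cross product → J_v[:, 0] = (-2.9641,-2.8660,0.0000)
J_ω[:, 0] = z_0
entry J[0][0] = -2.9641

-2.964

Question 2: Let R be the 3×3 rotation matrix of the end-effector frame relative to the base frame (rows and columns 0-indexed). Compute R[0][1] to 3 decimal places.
End-effector y-axis (col 1 of R) = (0.8660,0.5000,0.0000)
R[0][1] = 0.8660

0.866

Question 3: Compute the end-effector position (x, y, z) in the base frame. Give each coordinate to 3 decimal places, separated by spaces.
after link 1: o_1 = (-1.7321, -1.0000, 2.0000)
after link 2: o_2 = (-3.7321, 2.4641, 7.0000)
after link 3: o_3 = (-2.8660, 2.9641, 10.0000)

-2.866 2.964 10.000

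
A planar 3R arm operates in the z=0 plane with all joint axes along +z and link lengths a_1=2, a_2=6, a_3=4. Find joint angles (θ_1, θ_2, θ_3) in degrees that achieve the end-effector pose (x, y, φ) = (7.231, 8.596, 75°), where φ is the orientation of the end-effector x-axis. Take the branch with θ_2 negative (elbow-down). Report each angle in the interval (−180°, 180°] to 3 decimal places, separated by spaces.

60.014 -30.014 45.000

wrist centre = target − a_3·(cos φ, sin φ) = (6.1957, 4.7323)
cos θ_2 = (60.7816−2²−6²)/(2·2·6) = 0.8659; θ_2 = -30.0142° (elbow-down)
β = atan2(4.7323,6.1957) = 37.3726°; ψ = atan2(-3.0013,7.1954) = -22.6416°
θ_1 = β − ψ = 60.0142°
θ_3 = φ − θ_1 − θ_2 = 45.0000° (wrapped to (-180°,180°])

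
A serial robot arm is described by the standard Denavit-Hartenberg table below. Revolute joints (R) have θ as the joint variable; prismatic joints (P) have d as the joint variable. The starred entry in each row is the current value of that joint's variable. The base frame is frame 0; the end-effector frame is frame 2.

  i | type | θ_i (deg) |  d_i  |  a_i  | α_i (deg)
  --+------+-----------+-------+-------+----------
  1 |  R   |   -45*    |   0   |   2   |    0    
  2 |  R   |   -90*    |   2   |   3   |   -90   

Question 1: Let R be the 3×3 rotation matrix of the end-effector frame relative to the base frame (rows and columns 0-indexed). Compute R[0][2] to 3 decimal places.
0.707

End-effector z-axis (col 2 of R) = (0.7071,-0.7071,0.0000)
R[0][2] = 0.7071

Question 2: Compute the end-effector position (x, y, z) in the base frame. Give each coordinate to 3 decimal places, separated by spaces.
-0.707 -3.536 2.000

after link 1: o_1 = (1.4142, -1.4142, 0.0000)
after link 2: o_2 = (-0.7071, -3.5355, 2.0000)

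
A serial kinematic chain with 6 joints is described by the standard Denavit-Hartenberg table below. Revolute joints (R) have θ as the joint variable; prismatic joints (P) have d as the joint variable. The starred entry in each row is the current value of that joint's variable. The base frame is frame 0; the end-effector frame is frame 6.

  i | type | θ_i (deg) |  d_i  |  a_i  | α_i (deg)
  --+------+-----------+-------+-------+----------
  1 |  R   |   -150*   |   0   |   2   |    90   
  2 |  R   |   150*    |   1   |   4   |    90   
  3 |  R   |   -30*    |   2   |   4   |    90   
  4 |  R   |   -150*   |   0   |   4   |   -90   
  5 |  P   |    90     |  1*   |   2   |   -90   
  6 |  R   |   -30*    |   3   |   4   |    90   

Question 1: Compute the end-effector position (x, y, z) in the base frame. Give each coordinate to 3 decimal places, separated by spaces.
after link 1: o_1 = (-1.7321, -1.0000, 0.0000)
after link 2: o_2 = (0.7679, 1.5981, 2.0000)
after link 3: o_3 = (3.5000, 0.8660, 5.4641)
after link 4: o_4 = (1.2500, 1.5670, 2.2321)
after link 5: o_5 = (1.9587, 3.6875, 2.1986)
after link 6: o_6 = (5.0948, 6.8849, 4.4216)

5.095 6.885 4.422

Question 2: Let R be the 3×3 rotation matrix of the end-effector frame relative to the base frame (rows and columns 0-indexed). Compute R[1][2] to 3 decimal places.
-0.321

End-effector z-axis (col 2 of R) = (0.7433,-0.3209,-0.5870)
R[1][2] = -0.3209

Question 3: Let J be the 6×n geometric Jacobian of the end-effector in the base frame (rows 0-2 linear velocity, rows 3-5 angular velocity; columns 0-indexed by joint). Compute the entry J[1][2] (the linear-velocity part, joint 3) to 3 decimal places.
4.796

axis z_2 = (-0.4330,-0.2500,0.8660); lever o_n−o_2 = (4.3268,5.2868,2.4216)
cross product → J_v[:, 2] = (-5.1839,4.7958,-1.2075)
J_ω[:, 2] = z_2
entry J[1][2] = 4.7958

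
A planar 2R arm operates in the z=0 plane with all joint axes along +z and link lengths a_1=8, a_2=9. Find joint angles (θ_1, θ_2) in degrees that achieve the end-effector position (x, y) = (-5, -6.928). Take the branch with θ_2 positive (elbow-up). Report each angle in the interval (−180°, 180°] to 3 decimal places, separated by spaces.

cos θ_2 = (72.9972−8²−9²)/(2·8·9) = -0.5000; θ_2 = 120.0013° (elbow-up)
β = atan2(-6.9280,-5.0000) = -125.8183°; ψ = atan2(7.7941,3.4998) = 65.8183°
θ_1 = β − ψ = -191.6366°

168.363 120.001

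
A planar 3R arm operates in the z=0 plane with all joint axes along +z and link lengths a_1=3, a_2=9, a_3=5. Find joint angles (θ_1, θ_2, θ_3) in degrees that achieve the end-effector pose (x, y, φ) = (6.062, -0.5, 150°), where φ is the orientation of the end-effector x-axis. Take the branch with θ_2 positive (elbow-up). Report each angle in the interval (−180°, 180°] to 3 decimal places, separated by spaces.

wrist centre = target − a_3·(cos φ, sin φ) = (10.3921, -3.0000)
cos θ_2 = (116.9963−3²−9²)/(2·3·9) = 0.4999; θ_2 = 60.0045° (elbow-up)
β = atan2(-3.0000,10.3921) = -16.1024°; ψ = atan2(7.7946,7.4994) = 46.1058°
θ_1 = β − ψ = -62.2081°
θ_3 = φ − θ_1 − θ_2 = 152.2036° (wrapped to (-180°,180°])

-62.208 60.005 152.204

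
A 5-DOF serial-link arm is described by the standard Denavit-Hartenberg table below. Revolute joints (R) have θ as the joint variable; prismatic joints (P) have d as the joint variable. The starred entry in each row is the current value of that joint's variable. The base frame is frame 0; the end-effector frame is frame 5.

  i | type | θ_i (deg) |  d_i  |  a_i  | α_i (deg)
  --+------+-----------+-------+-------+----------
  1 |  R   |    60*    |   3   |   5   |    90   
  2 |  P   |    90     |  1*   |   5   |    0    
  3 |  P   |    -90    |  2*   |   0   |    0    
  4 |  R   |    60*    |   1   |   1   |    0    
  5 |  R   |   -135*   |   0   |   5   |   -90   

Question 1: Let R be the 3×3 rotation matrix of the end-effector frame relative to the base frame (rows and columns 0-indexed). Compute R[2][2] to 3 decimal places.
End-effector z-axis (col 2 of R) = (0.4830,0.8365,0.2588)
R[2][2] = 0.2588

0.259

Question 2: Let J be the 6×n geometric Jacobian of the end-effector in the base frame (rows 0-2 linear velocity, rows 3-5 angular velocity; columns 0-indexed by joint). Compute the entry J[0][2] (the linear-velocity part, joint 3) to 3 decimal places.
prismatic axis z_2 = (0.8660,-0.5000,0.0000)
J_v[:, 2] = z_2; J_ω[:, 2] = (0,0,0)
entry J[0][2] = 0.8660

0.866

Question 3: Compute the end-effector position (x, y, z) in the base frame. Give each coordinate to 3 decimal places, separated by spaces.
after link 1: o_1 = (2.5000, 4.3301, 3.0000)
after link 2: o_2 = (3.3660, 3.8301, 8.0000)
after link 3: o_3 = (5.0981, 2.8301, 8.0000)
after link 4: o_4 = (6.2141, 2.7631, 8.8660)
after link 5: o_5 = (6.8611, 3.8839, 4.0364)

6.861 3.884 4.036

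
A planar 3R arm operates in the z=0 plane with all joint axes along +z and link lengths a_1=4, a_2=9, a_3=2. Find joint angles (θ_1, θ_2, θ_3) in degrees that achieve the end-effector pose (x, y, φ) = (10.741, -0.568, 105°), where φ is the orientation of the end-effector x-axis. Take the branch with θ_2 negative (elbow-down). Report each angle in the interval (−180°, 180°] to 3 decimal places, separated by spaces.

29.997 -59.994 134.997

wrist centre = target − a_3·(cos φ, sin φ) = (11.2586, -2.4999)
cos θ_2 = (133.0062−4²−9²)/(2·4·9) = 0.5001; θ_2 = -59.9943° (elbow-down)
β = atan2(-2.4999,11.2586) = -12.5188°; ψ = atan2(-7.7938,8.5008) = -42.5156°
θ_1 = β − ψ = 29.9968°
θ_3 = φ − θ_1 − θ_2 = 134.9975° (wrapped to (-180°,180°])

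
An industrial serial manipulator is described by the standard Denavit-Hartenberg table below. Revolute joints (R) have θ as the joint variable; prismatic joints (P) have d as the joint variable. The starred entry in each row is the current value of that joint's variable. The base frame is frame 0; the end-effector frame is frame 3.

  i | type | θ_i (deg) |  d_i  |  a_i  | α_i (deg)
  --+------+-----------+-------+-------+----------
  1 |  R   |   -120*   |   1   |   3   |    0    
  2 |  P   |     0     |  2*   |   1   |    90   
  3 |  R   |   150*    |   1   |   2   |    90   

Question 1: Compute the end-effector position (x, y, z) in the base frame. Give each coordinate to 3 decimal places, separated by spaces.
-2.000 -1.464 4.000

after link 1: o_1 = (-1.5000, -2.5981, 1.0000)
after link 2: o_2 = (-2.0000, -3.4641, 3.0000)
after link 3: o_3 = (-2.0000, -1.4641, 4.0000)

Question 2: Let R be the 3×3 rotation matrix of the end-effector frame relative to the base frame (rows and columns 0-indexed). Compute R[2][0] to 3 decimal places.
0.500

End-effector x-axis (col 0 of R) = (0.4330,0.7500,0.5000)
R[2][0] = 0.5000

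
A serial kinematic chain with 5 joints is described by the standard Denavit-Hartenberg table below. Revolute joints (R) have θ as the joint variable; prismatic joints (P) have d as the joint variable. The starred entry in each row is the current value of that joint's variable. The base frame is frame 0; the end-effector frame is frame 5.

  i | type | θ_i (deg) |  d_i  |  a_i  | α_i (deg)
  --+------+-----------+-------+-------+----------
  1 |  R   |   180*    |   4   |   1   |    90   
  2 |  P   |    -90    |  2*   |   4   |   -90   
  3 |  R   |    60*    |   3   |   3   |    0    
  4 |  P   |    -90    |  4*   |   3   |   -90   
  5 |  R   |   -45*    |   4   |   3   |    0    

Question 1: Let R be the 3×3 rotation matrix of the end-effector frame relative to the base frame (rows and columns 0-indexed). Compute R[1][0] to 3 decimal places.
End-effector x-axis (col 0 of R) = (-0.7071,0.3536,-0.6124)
R[1][0] = 0.3536

0.354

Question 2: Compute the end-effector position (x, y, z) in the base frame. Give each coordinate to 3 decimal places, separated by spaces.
after link 1: o_1 = (-1.0000, 0.0000, 4.0000)
after link 2: o_2 = (-1.0000, 2.0000, 0.0000)
after link 3: o_3 = (-4.0000, -0.5981, -1.5000)
after link 4: o_4 = (-8.0000, 0.9019, -4.0981)
after link 5: o_5 = (-10.1213, -1.5015, -7.9352)

-10.121 -1.502 -7.935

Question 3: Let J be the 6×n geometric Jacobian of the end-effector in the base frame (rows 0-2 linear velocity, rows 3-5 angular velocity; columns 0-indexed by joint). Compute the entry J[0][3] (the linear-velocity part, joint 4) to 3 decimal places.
-1.000

prismatic axis z_3 = (-1.0000,0.0000,0.0000)
J_v[:, 3] = z_3; J_ω[:, 3] = (0,0,0)
entry J[0][3] = -1.0000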